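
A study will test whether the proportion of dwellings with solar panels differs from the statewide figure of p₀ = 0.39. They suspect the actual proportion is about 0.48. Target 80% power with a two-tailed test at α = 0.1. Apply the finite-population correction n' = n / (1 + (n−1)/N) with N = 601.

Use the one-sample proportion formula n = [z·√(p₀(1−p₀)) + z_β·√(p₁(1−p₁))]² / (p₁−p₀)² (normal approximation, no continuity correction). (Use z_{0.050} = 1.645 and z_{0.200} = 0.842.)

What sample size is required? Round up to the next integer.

n = [z_{α/2}·√(p₀q₀) + z_β·√(p₁q₁)]² / (p₁ − p₀)²
  = [1.645·√(0.39·0.61) + 0.842·√(0.48·0.52)]² / (0.09)²
  = [1.645·0.4877 + 0.842·0.4996]² / 0.0081
  = [1.2230]² / 0.0081
  = 184.66
Finite-population correction (N = 601): 184.66 / (1 + (184.66 − 1)/601) = 141.44.
Round up → n = 142.

n = 142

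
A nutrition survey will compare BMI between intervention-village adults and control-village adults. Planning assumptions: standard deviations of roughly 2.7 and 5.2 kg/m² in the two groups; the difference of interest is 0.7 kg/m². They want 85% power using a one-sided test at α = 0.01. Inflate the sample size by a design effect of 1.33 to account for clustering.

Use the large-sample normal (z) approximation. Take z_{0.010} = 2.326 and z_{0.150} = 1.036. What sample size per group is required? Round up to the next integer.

n = (z_α + z_β)² · (σ₁² + σ₂²) / δ²
  = (2.326 + 1.036)² · (2.7² + 5.2² = 34.33) / 0.7²
  = 11.3030 · 34.33 / 0.49
  = 791.91
Design effect: 1.33 × 791.91 = 1053.23.
Round up → n = 1054 per group.

n = 1054 per group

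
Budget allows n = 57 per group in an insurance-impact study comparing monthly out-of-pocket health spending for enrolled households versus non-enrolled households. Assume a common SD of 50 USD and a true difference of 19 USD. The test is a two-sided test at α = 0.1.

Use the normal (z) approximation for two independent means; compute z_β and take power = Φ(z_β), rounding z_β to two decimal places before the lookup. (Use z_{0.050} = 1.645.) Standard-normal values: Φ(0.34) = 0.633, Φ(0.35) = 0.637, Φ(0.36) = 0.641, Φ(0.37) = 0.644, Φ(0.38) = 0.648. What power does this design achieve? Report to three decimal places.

Power ≈ 0.648

z_β = δ·√(n/(σ₁²+σ₂²)) − z_{α/2}
    = 19 · √(57/5000) − 1.645
    = 19 · 0.10677 − 1.645
    = 2.0286 − 1.645 = 0.3836 → 0.38
Power = Φ(0.38) = 0.648.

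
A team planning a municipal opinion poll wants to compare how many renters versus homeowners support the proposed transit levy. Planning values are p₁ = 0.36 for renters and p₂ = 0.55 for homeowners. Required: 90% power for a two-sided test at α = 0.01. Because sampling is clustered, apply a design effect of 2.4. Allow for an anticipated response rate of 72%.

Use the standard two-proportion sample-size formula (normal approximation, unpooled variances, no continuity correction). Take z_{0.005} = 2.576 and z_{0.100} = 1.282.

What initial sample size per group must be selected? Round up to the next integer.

n = (z_{α/2} + z_β)² · [p₁(1−p₁) + p₂(1−p₂)] / (p₁ − p₂)²
  = (2.576 + 1.282)² · (0.36·0.64 + 0.55·0.45) / (-0.19)²
  = (3.858)² · (0.2304 + 0.2475) / 0.0361
  = 14.8842 · 0.4779 / 0.0361
  = 197.04
Design effect: 2.4 × 197.04 = 472.90.
Adjust for 72% response: 472.90 / 0.72 = 656.80.
Round up → n = 657 per group.

n = 657 per group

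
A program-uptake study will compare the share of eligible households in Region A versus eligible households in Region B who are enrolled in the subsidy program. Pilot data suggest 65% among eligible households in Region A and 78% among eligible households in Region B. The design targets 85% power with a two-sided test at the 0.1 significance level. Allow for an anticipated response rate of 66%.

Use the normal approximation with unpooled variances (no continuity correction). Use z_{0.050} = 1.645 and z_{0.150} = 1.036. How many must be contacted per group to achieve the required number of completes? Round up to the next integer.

n = 258 per group

n = (z_{α/2} + z_β)² · [p₁(1−p₁) + p₂(1−p₂)] / (p₁ − p₂)²
  = (1.645 + 1.036)² · (0.65·0.35 + 0.78·0.22) / (-0.13)²
  = (2.681)² · (0.2275 + 0.1716) / 0.0169
  = 7.1878 · 0.3991 / 0.0169
  = 169.74
Adjust for 66% response: 169.74 / 0.66 = 257.18.
Round up → n = 258 per group.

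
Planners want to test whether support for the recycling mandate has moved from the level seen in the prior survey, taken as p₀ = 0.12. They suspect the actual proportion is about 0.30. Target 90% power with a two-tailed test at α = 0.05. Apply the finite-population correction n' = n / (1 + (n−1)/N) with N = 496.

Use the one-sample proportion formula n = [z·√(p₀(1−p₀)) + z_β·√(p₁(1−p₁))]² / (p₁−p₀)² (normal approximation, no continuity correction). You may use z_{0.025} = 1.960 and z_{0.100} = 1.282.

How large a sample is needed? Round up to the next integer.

n = [z_{α/2}·√(p₀q₀) + z_β·√(p₁q₁)]² / (p₁ − p₀)²
  = [1.960·√(0.12·0.88) + 1.282·√(0.30·0.70)]² / (0.18)²
  = [1.960·0.3250 + 1.282·0.4583]² / 0.0324
  = [1.2244]² / 0.0324
  = 46.27
Finite-population correction (N = 496): 46.27 / (1 + (46.27 − 1)/496) = 42.40.
Round up → n = 43.

n = 43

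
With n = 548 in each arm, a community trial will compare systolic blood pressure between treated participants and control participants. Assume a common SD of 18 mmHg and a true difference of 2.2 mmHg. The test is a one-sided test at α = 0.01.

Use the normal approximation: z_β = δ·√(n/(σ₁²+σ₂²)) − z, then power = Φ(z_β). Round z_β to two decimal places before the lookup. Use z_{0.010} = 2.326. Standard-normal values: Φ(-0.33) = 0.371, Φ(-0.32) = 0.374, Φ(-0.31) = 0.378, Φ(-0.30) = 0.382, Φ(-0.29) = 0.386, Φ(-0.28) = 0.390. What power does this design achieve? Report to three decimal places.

Power ≈ 0.382

z_β = δ·√(n/(σ₁²+σ₂²)) − z_α
    = 2.2 · √(548/648) − 2.326
    = 2.2 · 0.91961 − 2.326
    = 2.0231 − 2.326 = -0.3029 → -0.30
Power = Φ(-0.30) = 0.382.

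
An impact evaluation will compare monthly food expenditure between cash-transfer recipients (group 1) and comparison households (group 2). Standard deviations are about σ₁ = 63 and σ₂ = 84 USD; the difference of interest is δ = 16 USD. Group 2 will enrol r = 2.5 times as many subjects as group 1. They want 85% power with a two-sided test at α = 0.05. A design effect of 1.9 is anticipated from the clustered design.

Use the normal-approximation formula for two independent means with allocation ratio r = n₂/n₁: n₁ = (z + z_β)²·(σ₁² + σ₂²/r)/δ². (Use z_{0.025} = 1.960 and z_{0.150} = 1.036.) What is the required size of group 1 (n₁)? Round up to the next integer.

n₁ = (z_{α/2} + z_β)² · (σ₁² + σ₂²/r) / δ²
   = (1.960 + 1.036)² · (63² + 84²/2.5) / 16²
   = 8.9760 · (3969 + 2822.4) / 256
   = 8.9760 · 6791.4 / 256
   = 238.12
Design effect: 1.9 × 238.12 = 452.44.
Round up → n₁ = 453; n₂ = r·n₁ = 2.5 × 453 = 1133.

n₁ = 453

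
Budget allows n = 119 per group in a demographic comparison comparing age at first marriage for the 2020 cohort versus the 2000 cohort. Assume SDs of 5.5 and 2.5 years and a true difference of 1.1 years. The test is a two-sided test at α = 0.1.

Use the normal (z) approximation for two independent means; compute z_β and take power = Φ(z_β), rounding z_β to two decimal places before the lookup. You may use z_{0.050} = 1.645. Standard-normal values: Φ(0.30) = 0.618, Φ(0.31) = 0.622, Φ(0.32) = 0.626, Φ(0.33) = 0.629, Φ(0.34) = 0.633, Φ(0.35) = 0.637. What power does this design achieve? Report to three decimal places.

Power ≈ 0.633

z_β = δ·√(n/(σ₁²+σ₂²)) − z_{α/2}
    = 1.1 · √(119/36.5) − 1.645
    = 1.1 · 1.80562 − 1.645
    = 1.9862 − 1.645 = 0.3412 → 0.34
Power = Φ(0.34) = 0.633.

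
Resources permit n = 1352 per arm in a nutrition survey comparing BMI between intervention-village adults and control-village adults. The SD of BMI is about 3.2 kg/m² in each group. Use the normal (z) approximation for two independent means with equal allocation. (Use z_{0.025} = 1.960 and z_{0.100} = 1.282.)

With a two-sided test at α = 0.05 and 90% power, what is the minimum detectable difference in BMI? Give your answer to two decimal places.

δ = (z_{α/2} + z_β) · √((σ₁²+σ₂²)/n)
  = (1.960 + 1.282) · √(20.48/1352)
  = 3.242 · √0.01515
  = 3.242 · 0.1231
  = 0.3990

Minimum detectable difference ≈ 0.40 kg/m²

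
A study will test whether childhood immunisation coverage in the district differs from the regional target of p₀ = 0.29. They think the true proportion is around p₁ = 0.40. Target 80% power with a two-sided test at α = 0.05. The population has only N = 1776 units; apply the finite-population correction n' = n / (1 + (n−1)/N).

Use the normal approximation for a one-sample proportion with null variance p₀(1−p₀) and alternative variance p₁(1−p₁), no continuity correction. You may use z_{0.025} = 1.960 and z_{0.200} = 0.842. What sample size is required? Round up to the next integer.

n = 130

n = [z_{α/2}·√(p₀q₀) + z_β·√(p₁q₁)]² / (p₁ − p₀)²
  = [1.960·√(0.29·0.71) + 0.842·√(0.40·0.60)]² / (0.11)²
  = [1.960·0.4538 + 0.842·0.4899]² / 0.0121
  = [1.3019]² / 0.0121
  = 140.07
Finite-population correction (N = 1776): 140.07 / (1 + (140.07 − 1)/1776) = 129.90.
Round up → n = 130.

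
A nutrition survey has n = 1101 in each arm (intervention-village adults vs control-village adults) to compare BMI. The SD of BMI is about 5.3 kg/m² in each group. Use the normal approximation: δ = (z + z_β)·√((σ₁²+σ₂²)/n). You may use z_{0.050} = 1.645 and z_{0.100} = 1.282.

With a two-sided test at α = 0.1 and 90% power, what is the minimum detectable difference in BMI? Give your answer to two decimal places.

δ = (z_{α/2} + z_β) · √((σ₁²+σ₂²)/n)
  = (1.645 + 1.282) · √(56.18/1101)
  = 2.927 · √0.05103
  = 2.927 · 0.2259
  = 0.6612

Minimum detectable difference ≈ 0.66 kg/m²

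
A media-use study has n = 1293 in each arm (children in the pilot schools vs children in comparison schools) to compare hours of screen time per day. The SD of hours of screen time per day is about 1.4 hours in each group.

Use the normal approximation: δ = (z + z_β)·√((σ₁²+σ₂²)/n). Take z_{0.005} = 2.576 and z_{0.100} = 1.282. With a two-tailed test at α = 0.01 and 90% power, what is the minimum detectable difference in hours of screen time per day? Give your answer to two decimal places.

δ = (z_{α/2} + z_β) · √((σ₁²+σ₂²)/n)
  = (2.576 + 1.282) · √(3.92/1293)
  = 3.858 · √0.00303
  = 3.858 · 0.0551
  = 0.2124

Minimum detectable difference ≈ 0.21 hours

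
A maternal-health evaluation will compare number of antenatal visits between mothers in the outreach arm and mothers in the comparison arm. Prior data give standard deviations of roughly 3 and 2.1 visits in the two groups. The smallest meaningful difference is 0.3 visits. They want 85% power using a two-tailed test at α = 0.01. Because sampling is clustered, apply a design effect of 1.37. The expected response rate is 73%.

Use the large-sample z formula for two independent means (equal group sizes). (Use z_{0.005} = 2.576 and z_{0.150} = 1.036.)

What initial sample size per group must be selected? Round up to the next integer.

n = 3649 per group

n = (z_{α/2} + z_β)² · (σ₁² + σ₂²) / δ²
  = (2.576 + 1.036)² · (3² + 2.1² = 13.41) / 0.3²
  = 13.0465 · 13.41 / 0.09
  = 1943.94
Design effect: 1.37 × 1943.94 = 2663.19.
Adjust for 73% response: 2663.19 / 0.73 = 3648.21.
Round up → n = 3649 per group.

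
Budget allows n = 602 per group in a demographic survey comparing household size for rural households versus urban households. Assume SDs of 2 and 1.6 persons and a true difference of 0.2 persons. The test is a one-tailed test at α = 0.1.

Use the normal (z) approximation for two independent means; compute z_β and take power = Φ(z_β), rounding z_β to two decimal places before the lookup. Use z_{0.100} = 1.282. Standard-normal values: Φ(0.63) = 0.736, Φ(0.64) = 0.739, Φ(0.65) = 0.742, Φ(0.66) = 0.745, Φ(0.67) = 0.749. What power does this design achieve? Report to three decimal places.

z_β = δ·√(n/(σ₁²+σ₂²)) − z_α
    = 0.2 · √(602/6.56) − 1.282
    = 0.2 · 9.57958 − 1.282
    = 1.9159 − 1.282 = 0.6339 → 0.63
Power = Φ(0.63) = 0.736.

Power ≈ 0.736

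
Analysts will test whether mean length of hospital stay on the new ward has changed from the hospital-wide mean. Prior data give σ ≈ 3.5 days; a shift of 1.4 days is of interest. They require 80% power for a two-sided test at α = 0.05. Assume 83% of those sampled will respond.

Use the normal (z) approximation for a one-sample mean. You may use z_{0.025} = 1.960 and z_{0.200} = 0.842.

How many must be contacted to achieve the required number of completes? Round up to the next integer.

n = 60

n = (z_{α/2} + z_β)² · σ² / δ²
  = (1.960 + 0.842)² · 3.5² / 1.4²
  = 7.8512 · 12.25 / 1.96
  = 49.07
Adjust for 83% response: 49.07 / 0.83 = 59.12.
Round up → n = 60.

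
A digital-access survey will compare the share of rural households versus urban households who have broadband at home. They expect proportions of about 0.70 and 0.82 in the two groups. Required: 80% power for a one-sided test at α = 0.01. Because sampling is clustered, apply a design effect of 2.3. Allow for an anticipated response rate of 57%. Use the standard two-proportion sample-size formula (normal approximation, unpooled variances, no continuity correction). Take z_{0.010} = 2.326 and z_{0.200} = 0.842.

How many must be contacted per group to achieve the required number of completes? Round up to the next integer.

n = (z_α + z_β)² · [p₁(1−p₁) + p₂(1−p₂)] / (p₁ − p₂)²
  = (2.326 + 0.842)² · (0.70·0.30 + 0.82·0.18) / (-0.12)²
  = (3.168)² · (0.2100 + 0.1476) / 0.0144
  = 10.0362 · 0.3576 / 0.0144
  = 249.23
Design effect: 2.3 × 249.23 = 573.24.
Adjust for 57% response: 573.24 / 0.57 = 1005.68.
Round up → n = 1006 per group.

n = 1006 per group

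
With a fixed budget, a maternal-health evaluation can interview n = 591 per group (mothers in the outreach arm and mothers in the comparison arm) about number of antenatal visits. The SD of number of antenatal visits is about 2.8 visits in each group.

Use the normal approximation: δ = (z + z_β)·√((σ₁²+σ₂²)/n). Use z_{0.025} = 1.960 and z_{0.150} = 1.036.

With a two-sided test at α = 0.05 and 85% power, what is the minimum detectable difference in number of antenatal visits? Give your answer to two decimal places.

Minimum detectable difference ≈ 0.49 visits

δ = (z_{α/2} + z_β) · √((σ₁²+σ₂²)/n)
  = (1.960 + 1.036) · √(15.68/591)
  = 2.996 · √0.02653
  = 2.996 · 0.1629
  = 0.4880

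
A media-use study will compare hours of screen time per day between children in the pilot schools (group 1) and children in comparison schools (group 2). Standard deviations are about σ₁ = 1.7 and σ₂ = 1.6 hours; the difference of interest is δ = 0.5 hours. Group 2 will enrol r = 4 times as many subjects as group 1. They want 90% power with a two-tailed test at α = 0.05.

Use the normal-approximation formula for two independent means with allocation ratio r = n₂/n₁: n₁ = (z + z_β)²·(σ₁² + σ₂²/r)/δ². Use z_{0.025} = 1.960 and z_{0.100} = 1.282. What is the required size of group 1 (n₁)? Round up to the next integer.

n₁ = 149

n₁ = (z_{α/2} + z_β)² · (σ₁² + σ₂²/r) / δ²
   = (1.960 + 1.282)² · (1.7² + 1.6²/4) / 0.5²
   = 10.5106 · (2.89 + 0.64) / 0.25
   = 10.5106 · 3.53 / 0.25
   = 148.41
Round up → n₁ = 149; n₂ = r·n₁ = 4 × 149 = 596.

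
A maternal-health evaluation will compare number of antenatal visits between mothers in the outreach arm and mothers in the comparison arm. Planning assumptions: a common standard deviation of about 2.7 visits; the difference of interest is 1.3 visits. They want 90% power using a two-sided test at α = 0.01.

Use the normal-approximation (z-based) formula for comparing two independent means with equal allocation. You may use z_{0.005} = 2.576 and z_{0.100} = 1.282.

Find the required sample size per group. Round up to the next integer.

n = (z_{α/2} + z_β)² · (σ₁² + σ₂²) / δ²
  = (2.576 + 1.282)² · (2·2.7² = 14.58) / 1.3²
  = 14.8842 · 14.58 / 1.69
  = 128.41
Round up → n = 129 per group.

n = 129 per group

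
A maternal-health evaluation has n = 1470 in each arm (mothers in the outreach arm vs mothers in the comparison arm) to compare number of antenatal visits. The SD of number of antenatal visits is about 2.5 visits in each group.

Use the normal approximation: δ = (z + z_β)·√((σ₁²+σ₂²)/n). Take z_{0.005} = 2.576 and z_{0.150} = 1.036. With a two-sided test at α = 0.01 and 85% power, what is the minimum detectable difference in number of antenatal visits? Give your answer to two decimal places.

δ = (z_{α/2} + z_β) · √((σ₁²+σ₂²)/n)
  = (2.576 + 1.036) · √(12.5/1470)
  = 3.612 · √0.0085
  = 3.612 · 0.0922
  = 0.3331

Minimum detectable difference ≈ 0.33 visits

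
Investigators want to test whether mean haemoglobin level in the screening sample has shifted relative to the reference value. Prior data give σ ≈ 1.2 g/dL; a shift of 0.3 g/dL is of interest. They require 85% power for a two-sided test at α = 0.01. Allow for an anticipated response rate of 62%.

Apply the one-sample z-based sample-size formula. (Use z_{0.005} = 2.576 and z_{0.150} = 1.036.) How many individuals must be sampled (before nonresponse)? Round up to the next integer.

n = (z_{α/2} + z_β)² · σ² / δ²
  = (2.576 + 1.036)² · 1.2² / 0.3²
  = 13.0465 · 1.44 / 0.09
  = 208.74
Adjust for 62% response: 208.74 / 0.62 = 336.69.
Round up → n = 337.

n = 337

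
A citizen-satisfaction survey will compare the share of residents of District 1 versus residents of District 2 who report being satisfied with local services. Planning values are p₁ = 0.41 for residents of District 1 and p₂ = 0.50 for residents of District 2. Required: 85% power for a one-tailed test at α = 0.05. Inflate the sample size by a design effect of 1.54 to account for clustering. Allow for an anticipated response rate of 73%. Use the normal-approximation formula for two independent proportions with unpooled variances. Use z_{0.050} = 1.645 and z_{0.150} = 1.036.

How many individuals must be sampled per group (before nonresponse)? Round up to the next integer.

n = 921 per group

n = (z_α + z_β)² · [p₁(1−p₁) + p₂(1−p₂)] / (p₁ − p₂)²
  = (1.645 + 1.036)² · (0.41·0.59 + 0.50·0.50) / (-0.09)²
  = (2.681)² · (0.2419 + 0.2500) / 0.0081
  = 7.1878 · 0.4919 / 0.0081
  = 436.50
Design effect: 1.54 × 436.50 = 672.21.
Adjust for 73% response: 672.21 / 0.73 = 920.84.
Round up → n = 921 per group.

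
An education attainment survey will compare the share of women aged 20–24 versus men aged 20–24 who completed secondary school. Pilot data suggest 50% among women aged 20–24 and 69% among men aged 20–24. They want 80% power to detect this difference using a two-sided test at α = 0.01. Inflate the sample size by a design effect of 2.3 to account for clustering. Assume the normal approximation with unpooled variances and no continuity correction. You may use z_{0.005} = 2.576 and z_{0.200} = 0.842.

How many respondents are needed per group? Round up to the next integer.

n = 346 per group

n = (z_{α/2} + z_β)² · [p₁(1−p₁) + p₂(1−p₂)] / (p₁ − p₂)²
  = (2.576 + 0.842)² · (0.50·0.50 + 0.69·0.31) / (-0.19)²
  = (3.418)² · (0.2500 + 0.2139) / 0.0361
  = 11.6827 · 0.4639 / 0.0361
  = 150.13
Design effect: 2.3 × 150.13 = 345.29.
Round up → n = 346 per group.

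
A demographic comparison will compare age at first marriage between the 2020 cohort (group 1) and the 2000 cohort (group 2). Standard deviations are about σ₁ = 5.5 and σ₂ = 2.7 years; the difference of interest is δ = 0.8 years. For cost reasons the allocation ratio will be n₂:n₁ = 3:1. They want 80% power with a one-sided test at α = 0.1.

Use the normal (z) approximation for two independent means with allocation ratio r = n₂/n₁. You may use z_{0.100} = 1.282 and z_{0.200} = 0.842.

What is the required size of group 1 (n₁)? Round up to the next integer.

n₁ = (z_α + z_β)² · (σ₁² + σ₂²/r) / δ²
   = (1.282 + 0.842)² · (5.5² + 2.7²/3) / 0.8²
   = 4.5114 · (30.25 + 2.43) / 0.64
   = 4.5114 · 32.68 / 0.64
   = 230.36
Round up → n₁ = 231; n₂ = r·n₁ = 3 × 231 = 693.

n₁ = 231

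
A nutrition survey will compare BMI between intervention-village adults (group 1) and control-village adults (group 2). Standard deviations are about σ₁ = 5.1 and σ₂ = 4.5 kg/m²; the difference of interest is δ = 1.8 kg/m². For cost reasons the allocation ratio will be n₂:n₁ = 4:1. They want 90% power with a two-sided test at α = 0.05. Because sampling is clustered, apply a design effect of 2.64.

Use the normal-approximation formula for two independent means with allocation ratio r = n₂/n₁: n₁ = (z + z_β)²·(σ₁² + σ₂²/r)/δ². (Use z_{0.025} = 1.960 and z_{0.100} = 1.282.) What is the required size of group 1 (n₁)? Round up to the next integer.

n₁ = (z_{α/2} + z_β)² · (σ₁² + σ₂²/r) / δ²
   = (1.960 + 1.282)² · (5.1² + 4.5²/4) / 1.8²
   = 10.5106 · (26.01 + 5.0625) / 3.24
   = 10.5106 · 31.0725 / 3.24
   = 100.80
Design effect: 2.64 × 100.80 = 266.11.
Round up → n₁ = 267; n₂ = r·n₁ = 4 × 267 = 1068.

n₁ = 267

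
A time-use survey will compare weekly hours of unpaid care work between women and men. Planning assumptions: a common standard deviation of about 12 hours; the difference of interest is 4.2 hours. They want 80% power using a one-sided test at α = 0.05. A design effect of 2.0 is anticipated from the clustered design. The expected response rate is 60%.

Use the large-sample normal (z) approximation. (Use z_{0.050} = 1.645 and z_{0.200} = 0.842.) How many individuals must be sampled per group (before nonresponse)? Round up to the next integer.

n = (z_α + z_β)² · (σ₁² + σ₂²) / δ²
  = (1.645 + 0.842)² · (2·12² = 288) / 4.2²
  = 6.1852 · 288 / 17.64
  = 100.98
Design effect: 2.0 × 100.98 = 201.96.
Adjust for 60% response: 201.96 / 0.60 = 336.61.
Round up → n = 337 per group.

n = 337 per group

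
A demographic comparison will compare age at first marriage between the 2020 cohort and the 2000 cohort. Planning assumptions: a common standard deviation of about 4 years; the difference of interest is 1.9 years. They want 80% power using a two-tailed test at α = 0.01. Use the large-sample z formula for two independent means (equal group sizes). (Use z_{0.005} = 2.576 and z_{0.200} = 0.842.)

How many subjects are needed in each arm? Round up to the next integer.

n = (z_{α/2} + z_β)² · (σ₁² + σ₂²) / δ²
  = (2.576 + 0.842)² · (2·4² = 32) / 1.9²
  = 11.6827 · 32 / 3.61
  = 103.56
Round up → n = 104 per group.

n = 104 per group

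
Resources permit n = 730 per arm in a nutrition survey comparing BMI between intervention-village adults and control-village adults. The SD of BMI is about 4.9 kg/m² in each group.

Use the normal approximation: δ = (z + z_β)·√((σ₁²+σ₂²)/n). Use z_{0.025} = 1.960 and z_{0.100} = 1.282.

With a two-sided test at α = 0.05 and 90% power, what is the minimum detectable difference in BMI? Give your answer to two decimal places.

δ = (z_{α/2} + z_β) · √((σ₁²+σ₂²)/n)
  = (1.960 + 1.282) · √(48.02/730)
  = 3.242 · √0.06578
  = 3.242 · 0.2565
  = 0.8315

Minimum detectable difference ≈ 0.83 kg/m²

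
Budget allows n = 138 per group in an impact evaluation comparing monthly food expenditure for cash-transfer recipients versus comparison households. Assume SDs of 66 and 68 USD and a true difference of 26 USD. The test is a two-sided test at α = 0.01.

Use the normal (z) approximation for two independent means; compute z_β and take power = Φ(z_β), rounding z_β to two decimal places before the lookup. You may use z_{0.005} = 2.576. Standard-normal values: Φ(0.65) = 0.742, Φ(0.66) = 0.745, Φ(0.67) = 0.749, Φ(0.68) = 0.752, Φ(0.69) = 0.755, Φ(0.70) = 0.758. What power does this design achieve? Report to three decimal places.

z_β = δ·√(n/(σ₁²+σ₂²)) − z_{α/2}
    = 26 · √(138/8980) − 2.576
    = 26 · 0.12397 − 2.576
    = 3.2231 − 2.576 = 0.6471 → 0.65
Power = Φ(0.65) = 0.742.

Power ≈ 0.742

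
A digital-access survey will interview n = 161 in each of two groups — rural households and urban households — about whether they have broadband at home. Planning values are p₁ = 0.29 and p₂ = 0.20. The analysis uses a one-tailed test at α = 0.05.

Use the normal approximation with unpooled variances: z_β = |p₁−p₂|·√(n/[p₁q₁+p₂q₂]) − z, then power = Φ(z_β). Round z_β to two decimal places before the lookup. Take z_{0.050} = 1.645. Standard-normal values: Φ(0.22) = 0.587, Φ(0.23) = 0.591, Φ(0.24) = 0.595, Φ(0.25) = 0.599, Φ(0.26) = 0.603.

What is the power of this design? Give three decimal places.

z_β = |p₁−p₂|·√(n/[p₁q₁+p₂q₂]) − z_α
    = 0.09 · √(161/0.3659) − 1.645
    = 0.09 · 20.9764 − 1.645
    = 1.8879 − 1.645 = 0.2429 → 0.24
Power = Φ(0.24) = 0.595.

Power ≈ 0.595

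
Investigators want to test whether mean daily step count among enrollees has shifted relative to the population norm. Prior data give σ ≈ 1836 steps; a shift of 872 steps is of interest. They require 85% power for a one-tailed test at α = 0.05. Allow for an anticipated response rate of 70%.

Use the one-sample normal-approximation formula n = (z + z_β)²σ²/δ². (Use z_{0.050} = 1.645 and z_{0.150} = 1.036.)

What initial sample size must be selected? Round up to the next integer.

n = 46

n = (z_α + z_β)² · σ² / δ²
  = (1.645 + 1.036)² · 1836² / 872²
  = 7.1878 · 3370896 / 760384
  = 31.86
Adjust for 70% response: 31.86 / 0.70 = 45.52.
Round up → n = 46.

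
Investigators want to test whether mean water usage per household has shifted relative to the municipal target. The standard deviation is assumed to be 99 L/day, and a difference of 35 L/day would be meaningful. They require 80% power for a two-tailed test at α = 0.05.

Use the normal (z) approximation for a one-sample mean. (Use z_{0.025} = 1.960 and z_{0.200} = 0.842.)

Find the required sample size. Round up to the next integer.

n = (z_{α/2} + z_β)² · σ² / δ²
  = (1.960 + 0.842)² · 99² / 35²
  = 7.8512 · 9801 / 1225
  = 62.82
Round up → n = 63.

n = 63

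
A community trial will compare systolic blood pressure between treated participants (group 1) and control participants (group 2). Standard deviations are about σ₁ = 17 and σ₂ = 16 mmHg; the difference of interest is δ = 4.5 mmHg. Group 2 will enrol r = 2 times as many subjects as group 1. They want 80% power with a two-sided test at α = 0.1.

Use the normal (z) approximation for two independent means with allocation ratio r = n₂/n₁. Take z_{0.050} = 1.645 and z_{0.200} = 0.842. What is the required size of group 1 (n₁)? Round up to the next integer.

n₁ = 128

n₁ = (z_{α/2} + z_β)² · (σ₁² + σ₂²/r) / δ²
   = (1.645 + 0.842)² · (17² + 16²/2) / 4.5²
   = 6.1852 · (289 + 128) / 20.25
   = 6.1852 · 417 / 20.25
   = 127.37
Round up → n₁ = 128; n₂ = r·n₁ = 2 × 128 = 256.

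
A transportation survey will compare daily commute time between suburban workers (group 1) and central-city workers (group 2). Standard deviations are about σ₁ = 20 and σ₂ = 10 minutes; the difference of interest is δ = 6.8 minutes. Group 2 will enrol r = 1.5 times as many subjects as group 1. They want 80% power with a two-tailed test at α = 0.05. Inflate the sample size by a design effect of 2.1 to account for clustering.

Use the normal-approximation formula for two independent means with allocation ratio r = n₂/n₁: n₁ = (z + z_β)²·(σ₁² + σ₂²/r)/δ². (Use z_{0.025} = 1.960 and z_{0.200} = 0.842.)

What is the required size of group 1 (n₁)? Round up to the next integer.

n₁ = (z_{α/2} + z_β)² · (σ₁² + σ₂²/r) / δ²
   = (1.960 + 0.842)² · (20² + 10²/1.5) / 6.8²
   = 7.8512 · (400 + 66.6667) / 46.24
   = 7.8512 · 466.6667 / 46.24
   = 79.24
Design effect: 2.1 × 79.24 = 166.40.
Round up → n₁ = 167; n₂ = r·n₁ = 1.5 × 167 = 251.

n₁ = 167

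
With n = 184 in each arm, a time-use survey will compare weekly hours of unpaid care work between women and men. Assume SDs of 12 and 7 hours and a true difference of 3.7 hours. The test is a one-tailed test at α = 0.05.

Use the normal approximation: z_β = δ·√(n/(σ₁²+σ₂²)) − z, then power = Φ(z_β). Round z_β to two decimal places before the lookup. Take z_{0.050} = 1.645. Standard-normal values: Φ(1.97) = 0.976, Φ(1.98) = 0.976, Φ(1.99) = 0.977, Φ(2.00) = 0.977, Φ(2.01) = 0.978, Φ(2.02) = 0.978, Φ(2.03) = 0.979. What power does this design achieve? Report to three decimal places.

z_β = δ·√(n/(σ₁²+σ₂²)) − z_α
    = 3.7 · √(184/193) − 1.645
    = 3.7 · 0.97641 − 1.645
    = 3.6127 − 1.645 = 1.9677 → 1.97
Power = Φ(1.97) = 0.976.

Power ≈ 0.976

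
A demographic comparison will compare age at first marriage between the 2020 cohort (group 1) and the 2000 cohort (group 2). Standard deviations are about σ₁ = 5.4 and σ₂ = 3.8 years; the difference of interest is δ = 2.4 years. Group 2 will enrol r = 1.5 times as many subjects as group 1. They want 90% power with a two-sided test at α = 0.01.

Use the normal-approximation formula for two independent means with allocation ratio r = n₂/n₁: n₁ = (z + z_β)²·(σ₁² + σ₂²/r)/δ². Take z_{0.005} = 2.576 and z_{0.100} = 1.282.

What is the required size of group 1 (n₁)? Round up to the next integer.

n₁ = 101

n₁ = (z_{α/2} + z_β)² · (σ₁² + σ₂²/r) / δ²
   = (2.576 + 1.282)² · (5.4² + 3.8²/1.5) / 2.4²
   = 14.8842 · (29.16 + 9.6267) / 5.76
   = 14.8842 · 38.7867 / 5.76
   = 100.23
Round up → n₁ = 101; n₂ = r·n₁ = 1.5 × 101 = 152.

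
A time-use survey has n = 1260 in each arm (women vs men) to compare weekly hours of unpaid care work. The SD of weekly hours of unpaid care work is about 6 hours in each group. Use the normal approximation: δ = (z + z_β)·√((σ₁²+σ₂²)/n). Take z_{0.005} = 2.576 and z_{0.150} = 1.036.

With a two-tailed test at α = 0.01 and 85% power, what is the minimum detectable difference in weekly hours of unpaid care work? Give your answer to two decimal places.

δ = (z_{α/2} + z_β) · √((σ₁²+σ₂²)/n)
  = (2.576 + 1.036) · √(72/1260)
  = 3.612 · √0.05714
  = 3.612 · 0.2390
  = 0.8634

Minimum detectable difference ≈ 0.86 hours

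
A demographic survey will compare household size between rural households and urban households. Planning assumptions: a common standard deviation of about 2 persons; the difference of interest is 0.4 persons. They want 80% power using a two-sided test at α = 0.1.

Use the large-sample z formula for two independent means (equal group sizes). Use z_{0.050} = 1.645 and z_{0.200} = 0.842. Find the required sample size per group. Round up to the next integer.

n = 310 per group

n = (z_{α/2} + z_β)² · (σ₁² + σ₂²) / δ²
  = (1.645 + 0.842)² · (2·2² = 8) / 0.4²
  = 6.1852 · 8 / 0.16
  = 309.26
Round up → n = 310 per group.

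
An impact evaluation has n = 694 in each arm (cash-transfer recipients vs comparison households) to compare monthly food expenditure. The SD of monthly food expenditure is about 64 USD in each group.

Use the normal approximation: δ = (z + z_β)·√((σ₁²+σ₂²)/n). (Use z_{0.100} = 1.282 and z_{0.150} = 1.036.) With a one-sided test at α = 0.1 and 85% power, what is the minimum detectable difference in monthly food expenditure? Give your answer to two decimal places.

Minimum detectable difference ≈ 7.96 USD

δ = (z_α + z_β) · √((σ₁²+σ₂²)/n)
  = (1.282 + 1.036) · √(8192/694)
  = 2.318 · √11.804
  = 2.318 · 3.4357
  = 7.9640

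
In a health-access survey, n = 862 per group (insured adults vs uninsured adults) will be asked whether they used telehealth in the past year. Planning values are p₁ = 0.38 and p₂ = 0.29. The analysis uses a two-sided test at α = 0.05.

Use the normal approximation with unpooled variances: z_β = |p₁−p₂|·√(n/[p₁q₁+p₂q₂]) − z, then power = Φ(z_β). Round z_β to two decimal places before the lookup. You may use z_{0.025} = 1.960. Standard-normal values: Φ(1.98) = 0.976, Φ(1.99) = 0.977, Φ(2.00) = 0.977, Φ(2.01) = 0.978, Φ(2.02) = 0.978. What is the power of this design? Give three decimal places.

z_β = |p₁−p₂|·√(n/[p₁q₁+p₂q₂]) − z_{α/2}
    = 0.09 · √(862/0.4415) − 1.960
    = 0.09 · 44.1864 − 1.960
    = 3.9768 − 1.960 = 2.0168 → 2.02
Power = Φ(2.02) = 0.978.

Power ≈ 0.978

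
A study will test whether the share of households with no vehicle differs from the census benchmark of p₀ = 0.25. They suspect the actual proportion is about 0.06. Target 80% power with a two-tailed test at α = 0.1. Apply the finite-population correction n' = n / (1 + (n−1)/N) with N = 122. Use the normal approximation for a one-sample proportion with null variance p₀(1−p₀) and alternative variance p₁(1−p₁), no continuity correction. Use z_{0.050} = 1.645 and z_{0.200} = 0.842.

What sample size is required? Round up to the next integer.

n = [z_{α/2}·√(p₀q₀) + z_β·√(p₁q₁)]² / (p₁ − p₀)²
  = [1.645·√(0.25·0.75) + 0.842·√(0.06·0.94)]² / (-0.19)²
  = [1.645·0.4330 + 0.842·0.2375]² / 0.0361
  = [0.9123]² / 0.0361
  = 23.05
Finite-population correction (N = 122): 23.05 / (1 + (23.05 − 1)/122) = 19.52.
Round up → n = 20.

n = 20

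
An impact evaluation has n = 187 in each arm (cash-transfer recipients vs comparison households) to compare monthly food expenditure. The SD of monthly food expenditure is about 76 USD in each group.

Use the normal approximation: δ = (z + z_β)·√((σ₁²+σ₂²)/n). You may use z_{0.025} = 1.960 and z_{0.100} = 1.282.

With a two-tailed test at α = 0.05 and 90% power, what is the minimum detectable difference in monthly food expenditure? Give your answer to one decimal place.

Minimum detectable difference ≈ 25.5 USD

δ = (z_{α/2} + z_β) · √((σ₁²+σ₂²)/n)
  = (1.960 + 1.282) · √(11552/187)
  = 3.242 · √61.7754
  = 3.242 · 7.8597
  = 25.4813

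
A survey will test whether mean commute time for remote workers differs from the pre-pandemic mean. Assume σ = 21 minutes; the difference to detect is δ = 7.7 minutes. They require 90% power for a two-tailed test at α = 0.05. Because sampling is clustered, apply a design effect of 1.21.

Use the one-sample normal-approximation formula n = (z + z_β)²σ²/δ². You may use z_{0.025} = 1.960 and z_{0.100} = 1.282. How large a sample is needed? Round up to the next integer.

n = (z_{α/2} + z_β)² · σ² / δ²
  = (1.960 + 1.282)² · 21² / 7.7²
  = 10.5106 · 441 / 59.29
  = 78.18
Design effect: 1.21 × 78.18 = 94.60.
Round up → n = 95.

n = 95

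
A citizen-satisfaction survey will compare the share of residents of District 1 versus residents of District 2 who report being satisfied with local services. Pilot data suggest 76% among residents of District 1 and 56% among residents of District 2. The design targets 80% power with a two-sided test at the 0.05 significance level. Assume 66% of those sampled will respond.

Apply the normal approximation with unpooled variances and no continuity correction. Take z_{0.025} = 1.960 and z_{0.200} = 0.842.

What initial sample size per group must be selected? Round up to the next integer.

n = (z_{α/2} + z_β)² · [p₁(1−p₁) + p₂(1−p₂)] / (p₁ − p₂)²
  = (1.960 + 0.842)² · (0.76·0.24 + 0.56·0.44) / (0.20)²
  = (2.802)² · (0.1824 + 0.2464) / 0.0400
  = 7.8512 · 0.4288 / 0.0400
  = 84.16
Adjust for 66% response: 84.16 / 0.66 = 127.52.
Round up → n = 128 per group.

n = 128 per group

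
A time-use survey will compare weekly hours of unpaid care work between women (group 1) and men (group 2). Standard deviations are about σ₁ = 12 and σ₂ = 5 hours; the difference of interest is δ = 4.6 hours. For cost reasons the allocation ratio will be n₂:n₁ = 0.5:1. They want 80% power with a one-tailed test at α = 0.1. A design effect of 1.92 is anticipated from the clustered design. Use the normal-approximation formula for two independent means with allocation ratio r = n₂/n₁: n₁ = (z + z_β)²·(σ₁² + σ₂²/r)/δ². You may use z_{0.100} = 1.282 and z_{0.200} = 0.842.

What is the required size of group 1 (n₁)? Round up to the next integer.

n₁ = 80

n₁ = (z_α + z_β)² · (σ₁² + σ₂²/r) / δ²
   = (1.282 + 0.842)² · (12² + 5²/0.5) / 4.6²
   = 4.5114 · (144 + 50) / 21.16
   = 4.5114 · 194 / 21.16
   = 41.36
Design effect: 1.92 × 41.36 = 79.41.
Round up → n₁ = 80; n₂ = r·n₁ = 0.5 × 80 = 40.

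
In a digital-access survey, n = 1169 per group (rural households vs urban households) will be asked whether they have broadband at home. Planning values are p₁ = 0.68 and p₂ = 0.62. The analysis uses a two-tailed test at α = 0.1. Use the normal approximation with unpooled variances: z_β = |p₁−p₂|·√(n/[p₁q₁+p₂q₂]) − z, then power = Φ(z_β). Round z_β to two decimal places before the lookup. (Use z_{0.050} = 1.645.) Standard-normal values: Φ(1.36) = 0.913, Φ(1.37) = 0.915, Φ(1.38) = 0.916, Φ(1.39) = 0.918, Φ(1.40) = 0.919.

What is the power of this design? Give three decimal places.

Power ≈ 0.919

z_β = |p₁−p₂|·√(n/[p₁q₁+p₂q₂]) − z_{α/2}
    = 0.06 · √(1169/0.4532) − 1.645
    = 0.06 · 50.7881 − 1.645
    = 3.0473 − 1.645 = 1.4023 → 1.40
Power = Φ(1.40) = 0.919.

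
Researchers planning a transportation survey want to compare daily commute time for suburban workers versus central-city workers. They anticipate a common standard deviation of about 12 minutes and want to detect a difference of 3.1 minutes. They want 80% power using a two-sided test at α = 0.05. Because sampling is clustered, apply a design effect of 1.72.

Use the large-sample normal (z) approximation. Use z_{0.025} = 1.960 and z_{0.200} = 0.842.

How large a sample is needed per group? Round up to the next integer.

n = (z_{α/2} + z_β)² · (σ₁² + σ₂²) / δ²
  = (1.960 + 0.842)² · (2·12² = 288) / 3.1²
  = 7.8512 · 288 / 9.61
  = 235.29
Design effect: 1.72 × 235.29 = 404.70.
Round up → n = 405 per group.

n = 405 per group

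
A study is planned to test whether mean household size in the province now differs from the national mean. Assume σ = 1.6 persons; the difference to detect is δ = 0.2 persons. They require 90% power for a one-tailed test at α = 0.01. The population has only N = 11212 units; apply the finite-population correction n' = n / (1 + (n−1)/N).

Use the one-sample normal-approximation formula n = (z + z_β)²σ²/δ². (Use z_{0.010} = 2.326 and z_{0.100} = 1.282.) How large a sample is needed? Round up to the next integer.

n = (z_α + z_β)² · σ² / δ²
  = (2.326 + 1.282)² · 1.6² / 0.2²
  = 13.0177 · 2.56 / 0.04
  = 833.13
Finite-population correction (N = 11212): 833.13 / (1 + (833.13 − 1)/11212) = 775.57.
Round up → n = 776.

n = 776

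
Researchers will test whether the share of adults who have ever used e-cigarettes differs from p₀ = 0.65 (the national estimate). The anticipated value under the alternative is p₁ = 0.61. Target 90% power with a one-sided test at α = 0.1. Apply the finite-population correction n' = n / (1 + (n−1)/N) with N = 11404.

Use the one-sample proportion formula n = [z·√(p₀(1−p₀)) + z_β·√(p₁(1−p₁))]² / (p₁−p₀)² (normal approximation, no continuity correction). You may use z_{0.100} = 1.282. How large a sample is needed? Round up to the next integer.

n = 883

n = [z_α·√(p₀q₀) + z_β·√(p₁q₁)]² / (p₁ − p₀)²
  = [1.282·√(0.65·0.35) + 1.282·√(0.61·0.39)]² / (-0.04)²
  = [1.282·0.4770 + 1.282·0.4877]² / 0.0016
  = [1.2368]² / 0.0016
  = 956.00
Finite-population correction (N = 11404): 956.00 / (1 + (956.00 − 1)/11404) = 882.13.
Round up → n = 883.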